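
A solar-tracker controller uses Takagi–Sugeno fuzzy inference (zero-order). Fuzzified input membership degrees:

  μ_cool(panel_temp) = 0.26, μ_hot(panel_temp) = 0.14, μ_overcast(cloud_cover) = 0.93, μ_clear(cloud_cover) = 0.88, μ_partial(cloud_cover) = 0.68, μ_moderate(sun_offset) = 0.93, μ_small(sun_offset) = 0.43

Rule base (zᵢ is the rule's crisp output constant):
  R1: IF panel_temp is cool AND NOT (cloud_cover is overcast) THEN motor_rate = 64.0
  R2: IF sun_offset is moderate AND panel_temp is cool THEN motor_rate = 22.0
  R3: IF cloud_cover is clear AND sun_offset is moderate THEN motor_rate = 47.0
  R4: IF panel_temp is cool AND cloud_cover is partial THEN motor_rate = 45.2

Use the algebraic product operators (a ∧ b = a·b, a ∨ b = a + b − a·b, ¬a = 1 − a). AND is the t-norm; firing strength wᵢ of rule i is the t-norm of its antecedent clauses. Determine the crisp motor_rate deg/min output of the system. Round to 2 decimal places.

R1 (z=64.0): cool=0.26, ¬overcast=1−0.93=0.07; AND[a·b] → w = 0.0182
R2 (z=22.0): moderate=0.93, cool=0.26; AND[a·b] → w = 0.2418
R3 (z=47.0): clear=0.88, moderate=0.93; AND[a·b] → w = 0.8184
R4 (z=45.2): cool=0.26, partial=0.68; AND[a·b] → w = 0.1768
Weighted average = (0.0182·64.0 + 0.2418·22.0 + 0.8184·47.0 + 0.1768·45.2) / (0.0182 + 0.2418 + 0.8184 + 0.1768)
  = 52.9406 / 1.2552 = 42.18

42.18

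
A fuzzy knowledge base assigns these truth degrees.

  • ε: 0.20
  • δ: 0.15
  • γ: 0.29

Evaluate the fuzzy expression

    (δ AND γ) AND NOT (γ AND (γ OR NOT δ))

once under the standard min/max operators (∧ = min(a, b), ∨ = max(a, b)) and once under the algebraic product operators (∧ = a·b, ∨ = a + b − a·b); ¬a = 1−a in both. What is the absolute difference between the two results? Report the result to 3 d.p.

Under standard min/max:
  δ AND γ = min(a, b) on (0.15, 0.29) = 0.15
  NOT δ = 1 − 0.15 = 0.85
  γ OR NOT δ = max(a, b) on (0.29, 0.85) = 0.85
  γ AND (γ OR NOT δ) = min(a, b) on (0.29, 0.85) = 0.29
  NOT (γ AND (γ OR NOT δ)) = 1 − 0.29 = 0.71
  (δ AND γ) AND NOT (γ AND (γ OR NOT δ)) = min(a, b) on (0.15, 0.71) = 0.15
  → value = 0.1500
Under algebraic product:
  δ AND γ = a·b on (0.1500, 0.2900) = 0.0435
  NOT δ = 1 − 0.1500 = 0.8500
  γ OR NOT δ = a + b − a·b on (0.2900, 0.8500) = 0.8935
  γ AND (γ OR NOT δ) = a·b on (0.2900, 0.8935) = 0.2591
  NOT (γ AND (γ OR NOT δ)) = 1 − 0.2591 = 0.7409
  (δ AND γ) AND NOT (γ AND (γ OR NOT δ)) = a·b on (0.0435, 0.7409) = 0.0322
  → value = 0.0322
|0.1500 − 0.0322| = 0.118

0.118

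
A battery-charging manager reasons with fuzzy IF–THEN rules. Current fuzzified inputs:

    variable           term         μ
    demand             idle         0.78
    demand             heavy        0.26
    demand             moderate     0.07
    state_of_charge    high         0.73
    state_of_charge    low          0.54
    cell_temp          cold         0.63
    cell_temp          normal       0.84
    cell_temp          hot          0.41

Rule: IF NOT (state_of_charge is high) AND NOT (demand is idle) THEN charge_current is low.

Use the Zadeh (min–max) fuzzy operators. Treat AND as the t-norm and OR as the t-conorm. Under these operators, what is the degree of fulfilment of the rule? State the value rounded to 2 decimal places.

0.22

firing strength: ¬high=1−0.73=0.27, ¬idle=1−0.78=0.22; AND[min(a, b)] → w = 0.22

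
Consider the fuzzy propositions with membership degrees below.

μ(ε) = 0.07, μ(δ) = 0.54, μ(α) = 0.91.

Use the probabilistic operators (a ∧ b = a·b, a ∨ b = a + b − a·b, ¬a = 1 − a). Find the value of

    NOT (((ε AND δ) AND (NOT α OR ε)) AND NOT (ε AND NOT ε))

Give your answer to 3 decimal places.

0.995

ε AND δ = a·b on (0.0700, 0.5400) = 0.0378
NOT α = 1 − 0.9100 = 0.0900
NOT α OR ε = a + b − a·b on (0.0900, 0.0700) = 0.1537
(ε AND δ) AND (NOT α OR ε) = a·b on (0.0378, 0.1537) = 0.0058
NOT ε = 1 − 0.0700 = 0.9300
ε AND NOT ε = a·b on (0.0700, 0.9300) = 0.0651
NOT (ε AND NOT ε) = 1 − 0.0651 = 0.9349
((ε AND δ) AND (NOT α OR ε)) AND NOT (ε AND NOT ε) = a·b on (0.0058, 0.9349) = 0.0054
NOT (((ε AND δ) AND (NOT α OR ε)) AND NOT (ε AND NOT ε)) = 1 − 0.0054 = 0.9946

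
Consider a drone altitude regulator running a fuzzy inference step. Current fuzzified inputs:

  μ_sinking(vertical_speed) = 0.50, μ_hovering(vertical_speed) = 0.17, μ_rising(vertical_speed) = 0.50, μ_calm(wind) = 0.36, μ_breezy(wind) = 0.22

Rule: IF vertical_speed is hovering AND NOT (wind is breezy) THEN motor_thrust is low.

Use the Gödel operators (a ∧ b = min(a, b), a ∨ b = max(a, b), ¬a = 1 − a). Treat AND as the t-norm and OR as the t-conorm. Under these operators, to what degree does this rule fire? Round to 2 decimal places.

0.17

firing strength: hovering=0.17, ¬breezy=1−0.22=0.78; AND[min(a, b)] → w = 0.17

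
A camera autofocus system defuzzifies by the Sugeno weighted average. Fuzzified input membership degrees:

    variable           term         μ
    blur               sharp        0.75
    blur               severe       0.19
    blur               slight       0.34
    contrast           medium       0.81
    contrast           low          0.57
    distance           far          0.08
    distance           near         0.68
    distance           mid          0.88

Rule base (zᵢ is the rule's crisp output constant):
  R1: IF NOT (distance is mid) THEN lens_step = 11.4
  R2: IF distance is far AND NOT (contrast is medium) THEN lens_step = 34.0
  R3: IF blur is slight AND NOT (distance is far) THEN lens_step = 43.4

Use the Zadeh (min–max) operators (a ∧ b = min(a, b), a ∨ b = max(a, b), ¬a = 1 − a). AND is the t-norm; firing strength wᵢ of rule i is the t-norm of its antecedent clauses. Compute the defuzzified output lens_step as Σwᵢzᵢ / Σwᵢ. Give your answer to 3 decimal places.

R1 (z=11.4): ¬mid=1−0.88=0.12 → w = 0.12
R2 (z=34.0): far=0.08, ¬medium=1−0.81=0.19; AND[min(a, b)] → w = 0.08
R3 (z=43.4): slight=0.34, ¬far=1−0.08=0.92; AND[min(a, b)] → w = 0.34
Weighted average = (0.12·11.4 + 0.08·34.0 + 0.34·43.4) / (0.12 + 0.08 + 0.34)
  = 18.8440 / 0.5400 = 34.896

34.896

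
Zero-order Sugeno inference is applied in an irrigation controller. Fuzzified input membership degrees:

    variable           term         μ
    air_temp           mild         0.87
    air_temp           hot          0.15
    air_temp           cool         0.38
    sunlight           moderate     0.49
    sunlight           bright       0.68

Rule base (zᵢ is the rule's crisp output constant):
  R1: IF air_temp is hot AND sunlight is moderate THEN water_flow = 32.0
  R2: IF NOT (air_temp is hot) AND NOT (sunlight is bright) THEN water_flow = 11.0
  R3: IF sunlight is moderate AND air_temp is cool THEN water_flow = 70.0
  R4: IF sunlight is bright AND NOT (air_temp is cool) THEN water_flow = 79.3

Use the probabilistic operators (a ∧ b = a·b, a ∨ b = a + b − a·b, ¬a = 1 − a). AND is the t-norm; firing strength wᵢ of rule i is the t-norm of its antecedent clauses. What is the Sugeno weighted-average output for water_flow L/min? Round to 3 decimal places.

54.349

R1 (z=32.0): hot=0.15, moderate=0.49; AND[a·b] → w = 0.0735
R2 (z=11.0): ¬hot=1−0.15=0.85, ¬bright=1−0.68=0.32; AND[a·b] → w = 0.2720
R3 (z=70.0): moderate=0.49, cool=0.38; AND[a·b] → w = 0.1862
R4 (z=79.3): bright=0.68, ¬cool=1−0.38=0.62; AND[a·b] → w = 0.4216
Weighted average = (0.0735·32.0 + 0.2720·11.0 + 0.1862·70.0 + 0.4216·79.3) / (0.0735 + 0.2720 + 0.1862 + 0.4216)
  = 51.8109 / 0.9533 = 54.349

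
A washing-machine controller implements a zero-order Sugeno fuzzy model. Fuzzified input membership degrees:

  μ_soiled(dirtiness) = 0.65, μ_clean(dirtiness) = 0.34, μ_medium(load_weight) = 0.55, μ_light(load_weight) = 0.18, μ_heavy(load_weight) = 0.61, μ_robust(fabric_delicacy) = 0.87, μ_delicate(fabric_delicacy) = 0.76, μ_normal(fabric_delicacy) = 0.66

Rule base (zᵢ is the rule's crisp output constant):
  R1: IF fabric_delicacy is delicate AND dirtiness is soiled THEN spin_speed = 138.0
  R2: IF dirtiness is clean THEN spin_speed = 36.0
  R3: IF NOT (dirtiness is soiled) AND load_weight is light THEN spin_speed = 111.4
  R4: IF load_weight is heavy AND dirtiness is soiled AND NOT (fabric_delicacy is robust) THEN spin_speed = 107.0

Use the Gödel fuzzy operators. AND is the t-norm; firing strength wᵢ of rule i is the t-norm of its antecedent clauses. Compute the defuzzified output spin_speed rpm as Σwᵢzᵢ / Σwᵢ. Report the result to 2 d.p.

R1 (z=138.0): delicate=0.76, soiled=0.65; AND[min(a, b)] → w = 0.65
R2 (z=36.0): clean=0.34 → w = 0.34
R3 (z=111.4): ¬soiled=1−0.65=0.35, light=0.18; AND[min(a, b)] → w = 0.18
R4 (z=107.0): heavy=0.61, soiled=0.65, ¬robust=1−0.87=0.13; AND[min(a, b)] → w = 0.13
Weighted average = (0.65·138.0 + 0.34·36.0 + 0.18·111.4 + 0.13·107.0) / (0.65 + 0.34 + 0.18 + 0.13)
  = 135.9020 / 1.3000 = 104.54

104.54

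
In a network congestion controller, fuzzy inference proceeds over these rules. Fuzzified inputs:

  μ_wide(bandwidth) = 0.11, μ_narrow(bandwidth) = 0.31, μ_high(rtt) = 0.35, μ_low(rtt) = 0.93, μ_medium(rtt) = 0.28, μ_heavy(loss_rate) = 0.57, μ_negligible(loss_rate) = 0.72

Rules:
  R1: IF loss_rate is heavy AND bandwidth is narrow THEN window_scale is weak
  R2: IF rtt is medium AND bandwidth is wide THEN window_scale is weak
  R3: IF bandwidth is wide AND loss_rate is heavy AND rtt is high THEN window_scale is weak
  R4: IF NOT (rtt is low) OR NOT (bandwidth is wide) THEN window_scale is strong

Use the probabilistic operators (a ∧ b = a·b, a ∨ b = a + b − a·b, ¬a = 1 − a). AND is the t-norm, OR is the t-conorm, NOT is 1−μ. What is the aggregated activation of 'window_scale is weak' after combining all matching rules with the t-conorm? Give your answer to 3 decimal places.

0.220

R1: heavy=0.57, narrow=0.31; AND[a·b] → w = 0.1767
R2: medium=0.28, wide=0.11; AND[a·b] → w = 0.0308
R3: wide=0.11, heavy=0.57, high=0.35; AND[a·b] → w = 0.0219
R4: ¬low=1−0.93=0.07, ¬wide=1−0.11=0.89; OR[a + b − a·b] → w = 0.8977
Rules with consequent 'weak': {R1, R2, R3} → strengths 0.1767, 0.0308, 0.0219
Aggregate via t-conorm [a + b − a·b]: 0.2196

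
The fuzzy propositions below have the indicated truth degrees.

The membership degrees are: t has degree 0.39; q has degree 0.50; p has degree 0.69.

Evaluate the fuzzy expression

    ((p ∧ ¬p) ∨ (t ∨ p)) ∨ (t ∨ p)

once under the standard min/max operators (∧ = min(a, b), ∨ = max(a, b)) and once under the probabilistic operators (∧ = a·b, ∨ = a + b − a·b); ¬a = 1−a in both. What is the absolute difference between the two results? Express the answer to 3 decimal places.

Under standard min/max:
  ¬p = 1 − 0.69 = 0.31
  p ∧ ¬p = min(a, b) on (0.69, 0.31) = 0.31
  t ∨ p = max(a, b) on (0.39, 0.69) = 0.69
  (p ∧ ¬p) ∨ (t ∨ p) = max(a, b) on (0.31, 0.69) = 0.69
  t ∨ p = max(a, b) on (0.39, 0.69) = 0.69
  ((p ∧ ¬p) ∨ (t ∨ p)) ∨ (t ∨ p) = max(a, b) on (0.69, 0.69) = 0.69
  → value = 0.6900
Under probabilistic:
  ¬p = 1 − 0.6900 = 0.3100
  p ∧ ¬p = a·b on (0.6900, 0.3100) = 0.2139
  t ∨ p = a + b − a·b on (0.3900, 0.6900) = 0.8109
  (p ∧ ¬p) ∨ (t ∨ p) = a + b − a·b on (0.2139, 0.8109) = 0.8513
  t ∨ p = a + b − a·b on (0.3900, 0.6900) = 0.8109
  ((p ∧ ¬p) ∨ (t ∨ p)) ∨ (t ∨ p) = a + b − a·b on (0.8513, 0.8109) = 0.9719
  → value = 0.9719
|0.6900 − 0.9719| = 0.282

0.282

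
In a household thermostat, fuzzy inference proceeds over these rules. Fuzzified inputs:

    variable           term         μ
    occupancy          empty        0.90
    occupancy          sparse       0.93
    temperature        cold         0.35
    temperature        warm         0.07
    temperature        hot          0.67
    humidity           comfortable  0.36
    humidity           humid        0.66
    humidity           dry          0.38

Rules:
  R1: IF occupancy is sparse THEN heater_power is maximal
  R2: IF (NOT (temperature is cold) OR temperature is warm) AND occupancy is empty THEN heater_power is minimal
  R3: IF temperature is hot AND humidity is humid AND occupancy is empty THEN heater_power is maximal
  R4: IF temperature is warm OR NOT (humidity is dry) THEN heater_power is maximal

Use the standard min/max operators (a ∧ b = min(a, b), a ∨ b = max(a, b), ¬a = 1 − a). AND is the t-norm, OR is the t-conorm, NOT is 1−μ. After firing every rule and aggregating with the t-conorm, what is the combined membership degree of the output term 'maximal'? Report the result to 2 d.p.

0.93

R1: sparse=0.93 → w = 0.93
R2: (¬cold=1−0.35=0.65 OR warm=0.07) = 0.65; AND[min(a, b)] with empty=0.90 → w = 0.65
R3: hot=0.67, humid=0.66, empty=0.90; AND[min(a, b)] → w = 0.66
R4: warm=0.07, ¬dry=1−0.38=0.62; OR[max(a, b)] → w = 0.62
Rules with consequent 'maximal': {R1, R3, R4} → strengths 0.93, 0.66, 0.62
Aggregate via t-conorm [max(a, b)]: 0.93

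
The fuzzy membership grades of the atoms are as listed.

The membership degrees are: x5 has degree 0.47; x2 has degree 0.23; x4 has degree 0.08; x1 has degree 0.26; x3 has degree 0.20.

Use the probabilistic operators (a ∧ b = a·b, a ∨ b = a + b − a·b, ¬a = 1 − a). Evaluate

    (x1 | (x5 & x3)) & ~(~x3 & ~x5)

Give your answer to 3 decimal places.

x5 & x3 = a·b on (0.4700, 0.2000) = 0.0940
x1 | (x5 & x3) = a + b − a·b on (0.2600, 0.0940) = 0.3296
~x3 = 1 − 0.2000 = 0.8000
~x5 = 1 − 0.4700 = 0.5300
~x3 & ~x5 = a·b on (0.8000, 0.5300) = 0.4240
~(~x3 & ~x5) = 1 − 0.4240 = 0.5760
(x1 | (x5 & x3)) & ~(~x3 & ~x5) = a·b on (0.3296, 0.5760) = 0.1898

0.190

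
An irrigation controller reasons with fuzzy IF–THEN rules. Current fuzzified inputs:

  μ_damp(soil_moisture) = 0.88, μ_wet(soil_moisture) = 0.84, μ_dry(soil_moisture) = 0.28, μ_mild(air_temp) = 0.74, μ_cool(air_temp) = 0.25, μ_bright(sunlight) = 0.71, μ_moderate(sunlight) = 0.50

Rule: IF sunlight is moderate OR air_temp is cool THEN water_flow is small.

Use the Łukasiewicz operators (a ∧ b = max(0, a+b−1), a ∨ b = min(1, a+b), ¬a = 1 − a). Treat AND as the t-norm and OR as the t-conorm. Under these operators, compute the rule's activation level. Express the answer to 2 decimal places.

0.75

firing strength: moderate=0.50, cool=0.25; OR[min(1, a+b)] → w = 0.75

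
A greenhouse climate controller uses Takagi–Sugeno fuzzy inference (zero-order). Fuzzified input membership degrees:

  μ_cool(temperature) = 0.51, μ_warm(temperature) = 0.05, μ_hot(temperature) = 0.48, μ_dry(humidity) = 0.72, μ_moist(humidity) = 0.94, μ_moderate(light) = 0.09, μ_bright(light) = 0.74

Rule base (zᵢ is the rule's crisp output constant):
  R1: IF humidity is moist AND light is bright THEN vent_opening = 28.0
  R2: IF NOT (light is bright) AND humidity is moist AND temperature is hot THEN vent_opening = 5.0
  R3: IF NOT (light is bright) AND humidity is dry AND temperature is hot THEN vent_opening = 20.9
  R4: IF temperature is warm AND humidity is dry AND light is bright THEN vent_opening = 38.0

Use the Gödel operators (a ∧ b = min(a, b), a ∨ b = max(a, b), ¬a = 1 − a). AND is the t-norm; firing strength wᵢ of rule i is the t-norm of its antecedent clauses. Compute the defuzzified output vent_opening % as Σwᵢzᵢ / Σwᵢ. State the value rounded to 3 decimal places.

R1 (z=28.0): moist=0.94, bright=0.74; AND[min(a, b)] → w = 0.74
R2 (z=5.0): ¬bright=1−0.74=0.26, moist=0.94, hot=0.48; AND[min(a, b)] → w = 0.26
R3 (z=20.9): ¬bright=1−0.74=0.26, dry=0.72, hot=0.48; AND[min(a, b)] → w = 0.26
R4 (z=38.0): warm=0.05, dry=0.72, bright=0.74; AND[min(a, b)] → w = 0.05
Weighted average = (0.74·28.0 + 0.26·5.0 + 0.26·20.9 + 0.05·38.0) / (0.74 + 0.26 + 0.26 + 0.05)
  = 29.3540 / 1.3100 = 22.408

22.408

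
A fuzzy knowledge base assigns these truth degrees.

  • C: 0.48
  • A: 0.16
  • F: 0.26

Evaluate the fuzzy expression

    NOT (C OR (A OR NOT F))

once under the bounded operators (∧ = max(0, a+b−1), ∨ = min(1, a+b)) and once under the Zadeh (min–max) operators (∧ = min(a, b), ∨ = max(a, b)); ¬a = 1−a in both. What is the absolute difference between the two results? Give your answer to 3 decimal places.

0.260

Under bounded:
  NOT F = 1 − 0.26 = 0.74
  A OR NOT F = min(1, a+b) on (0.16, 0.74) = 0.90
  C OR (A OR NOT F) = min(1, a+b) on (0.48, 0.90) = 1.00
  NOT (C OR (A OR NOT F)) = 1 − 1.00 = 0.00
  → value = 0.0000
Under Zadeh (min–max):
  NOT F = 1 − 0.26 = 0.74
  A OR NOT F = max(a, b) on (0.16, 0.74) = 0.74
  C OR (A OR NOT F) = max(a, b) on (0.48, 0.74) = 0.74
  NOT (C OR (A OR NOT F)) = 1 − 0.74 = 0.26
  → value = 0.2600
|0.0000 − 0.2600| = 0.260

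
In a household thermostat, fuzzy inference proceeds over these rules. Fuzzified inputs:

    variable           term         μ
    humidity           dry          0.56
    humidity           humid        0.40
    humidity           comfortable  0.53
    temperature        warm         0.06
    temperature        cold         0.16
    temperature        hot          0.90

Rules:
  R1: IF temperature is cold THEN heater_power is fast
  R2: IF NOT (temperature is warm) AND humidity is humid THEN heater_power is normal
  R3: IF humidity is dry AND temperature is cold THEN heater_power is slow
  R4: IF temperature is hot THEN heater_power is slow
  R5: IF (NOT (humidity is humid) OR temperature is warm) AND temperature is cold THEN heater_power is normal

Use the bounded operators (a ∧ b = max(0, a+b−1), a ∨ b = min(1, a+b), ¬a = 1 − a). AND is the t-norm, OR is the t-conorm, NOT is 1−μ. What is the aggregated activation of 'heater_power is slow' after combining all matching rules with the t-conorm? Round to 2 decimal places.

R1: cold=0.16 → w = 0.16
R2: ¬warm=1−0.06=0.94, humid=0.40; AND[max(0, a+b−1)] → w = 0.34
R3: dry=0.56, cold=0.16; AND[max(0, a+b−1)] → w = 0.00
R4: hot=0.90 → w = 0.90
R5: (¬humid=1−0.40=0.60 OR warm=0.06) = 0.66; AND[max(0, a+b−1)] with cold=0.16 → w = 0.00
Rules with consequent 'slow': {R3, R4} → strengths 0.00, 0.90
Aggregate via t-conorm [min(1, a+b)]: 0.90

0.90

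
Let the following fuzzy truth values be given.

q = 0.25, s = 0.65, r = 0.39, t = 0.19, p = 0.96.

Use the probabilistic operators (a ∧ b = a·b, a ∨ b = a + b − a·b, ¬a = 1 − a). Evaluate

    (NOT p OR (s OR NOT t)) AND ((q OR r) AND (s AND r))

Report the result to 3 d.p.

0.129

NOT p = 1 − 0.9600 = 0.0400
NOT t = 1 − 0.1900 = 0.8100
s OR NOT t = a + b − a·b on (0.6500, 0.8100) = 0.9335
NOT p OR (s OR NOT t) = a + b − a·b on (0.0400, 0.9335) = 0.9362
q OR r = a + b − a·b on (0.2500, 0.3900) = 0.5425
s AND r = a·b on (0.6500, 0.3900) = 0.2535
(q OR r) AND (s AND r) = a·b on (0.5425, 0.2535) = 0.1375
(NOT p OR (s OR NOT t)) AND ((q OR r) AND (s AND r)) = a·b on (0.9362, 0.1375) = 0.1287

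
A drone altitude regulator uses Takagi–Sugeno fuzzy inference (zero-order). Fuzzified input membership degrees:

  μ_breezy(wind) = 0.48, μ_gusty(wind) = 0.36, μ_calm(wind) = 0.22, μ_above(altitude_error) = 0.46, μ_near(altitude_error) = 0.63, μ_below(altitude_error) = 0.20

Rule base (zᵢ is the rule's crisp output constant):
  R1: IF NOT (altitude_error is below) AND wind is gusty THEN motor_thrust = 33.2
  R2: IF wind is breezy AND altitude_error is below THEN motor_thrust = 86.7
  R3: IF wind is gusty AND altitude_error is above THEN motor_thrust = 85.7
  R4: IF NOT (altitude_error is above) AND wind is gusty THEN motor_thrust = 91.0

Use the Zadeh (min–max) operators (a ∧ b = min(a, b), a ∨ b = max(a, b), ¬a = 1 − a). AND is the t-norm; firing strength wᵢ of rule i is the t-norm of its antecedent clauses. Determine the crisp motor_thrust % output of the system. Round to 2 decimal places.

72.58

R1 (z=33.2): ¬below=1−0.20=0.80, gusty=0.36; AND[min(a, b)] → w = 0.36
R2 (z=86.7): breezy=0.48, below=0.20; AND[min(a, b)] → w = 0.20
R3 (z=85.7): gusty=0.36, above=0.46; AND[min(a, b)] → w = 0.36
R4 (z=91.0): ¬above=1−0.46=0.54, gusty=0.36; AND[min(a, b)] → w = 0.36
Weighted average = (0.36·33.2 + 0.20·86.7 + 0.36·85.7 + 0.36·91.0) / (0.36 + 0.20 + 0.36 + 0.36)
  = 92.9040 / 1.2800 = 72.58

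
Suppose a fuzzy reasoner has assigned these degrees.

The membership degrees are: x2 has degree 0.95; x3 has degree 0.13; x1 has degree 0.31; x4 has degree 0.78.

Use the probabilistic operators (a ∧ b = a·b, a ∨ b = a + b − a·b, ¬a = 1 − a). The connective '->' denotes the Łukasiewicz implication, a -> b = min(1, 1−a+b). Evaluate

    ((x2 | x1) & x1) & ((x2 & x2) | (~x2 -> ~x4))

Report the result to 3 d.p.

0.299

x2 | x1 = a + b − a·b on (0.9500, 0.3100) = 0.9655
(x2 | x1) & x1 = a·b on (0.9655, 0.3100) = 0.2993
x2 & x2 = a·b on (0.9500, 0.9500) = 0.9025
~x2 = 1 − 0.9500 = 0.0500
~x4 = 1 − 0.7800 = 0.2200
~x2 -> ~x4  [Łukasiewicz: min(1, 1−a+b)] with a=0.0500, b=0.2200 → 1.0000
(x2 & x2) | (~x2 -> ~x4) = a + b − a·b on (0.9025, 1.0000) = 1.0000
((x2 | x1) & x1) & ((x2 & x2) | (~x2 -> ~x4)) = a·b on (0.2993, 1.0000) = 0.2993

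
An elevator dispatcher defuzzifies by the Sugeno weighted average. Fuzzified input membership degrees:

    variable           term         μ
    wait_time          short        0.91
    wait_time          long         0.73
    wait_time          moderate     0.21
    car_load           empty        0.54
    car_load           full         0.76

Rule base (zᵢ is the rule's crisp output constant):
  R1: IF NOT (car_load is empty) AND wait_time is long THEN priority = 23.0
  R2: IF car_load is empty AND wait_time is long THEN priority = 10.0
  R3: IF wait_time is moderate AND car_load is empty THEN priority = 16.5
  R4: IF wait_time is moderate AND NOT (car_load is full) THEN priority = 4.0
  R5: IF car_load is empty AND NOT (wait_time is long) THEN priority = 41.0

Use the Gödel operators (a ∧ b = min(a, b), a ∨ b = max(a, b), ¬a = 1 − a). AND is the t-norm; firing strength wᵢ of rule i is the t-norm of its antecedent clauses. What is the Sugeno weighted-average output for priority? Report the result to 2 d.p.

18.55

R1 (z=23.0): ¬empty=1−0.54=0.46, long=0.73; AND[min(a, b)] → w = 0.46
R2 (z=10.0): empty=0.54, long=0.73; AND[min(a, b)] → w = 0.54
R3 (z=16.5): moderate=0.21, empty=0.54; AND[min(a, b)] → w = 0.21
R4 (z=4.0): moderate=0.21, ¬full=1−0.76=0.24; AND[min(a, b)] → w = 0.21
R5 (z=41.0): empty=0.54, ¬long=1−0.73=0.27; AND[min(a, b)] → w = 0.27
Weighted average = (0.46·23.0 + 0.54·10.0 + 0.21·16.5 + 0.21·4.0 + 0.27·41.0) / (0.46 + 0.54 + 0.21 + 0.21 + 0.27)
  = 31.3550 / 1.6900 = 18.55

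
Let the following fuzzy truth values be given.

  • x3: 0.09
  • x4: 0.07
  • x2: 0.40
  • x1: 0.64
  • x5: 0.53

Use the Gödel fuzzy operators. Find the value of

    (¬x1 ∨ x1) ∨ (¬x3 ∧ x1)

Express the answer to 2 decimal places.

0.64

¬x1 = 1 − 0.64 = 0.36
¬x1 ∨ x1 = max(a, b) on (0.36, 0.64) = 0.64
¬x3 = 1 − 0.09 = 0.91
¬x3 ∧ x1 = min(a, b) on (0.91, 0.64) = 0.64
(¬x1 ∨ x1) ∨ (¬x3 ∧ x1) = max(a, b) on (0.64, 0.64) = 0.64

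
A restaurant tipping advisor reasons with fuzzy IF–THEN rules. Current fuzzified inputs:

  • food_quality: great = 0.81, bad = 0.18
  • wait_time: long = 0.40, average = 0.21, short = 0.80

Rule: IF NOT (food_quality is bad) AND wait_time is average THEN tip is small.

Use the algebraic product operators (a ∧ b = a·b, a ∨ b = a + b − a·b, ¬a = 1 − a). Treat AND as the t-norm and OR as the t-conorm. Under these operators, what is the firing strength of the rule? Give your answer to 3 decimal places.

firing strength: ¬bad=1−0.18=0.82, average=0.21; AND[a·b] → w = 0.1722

0.172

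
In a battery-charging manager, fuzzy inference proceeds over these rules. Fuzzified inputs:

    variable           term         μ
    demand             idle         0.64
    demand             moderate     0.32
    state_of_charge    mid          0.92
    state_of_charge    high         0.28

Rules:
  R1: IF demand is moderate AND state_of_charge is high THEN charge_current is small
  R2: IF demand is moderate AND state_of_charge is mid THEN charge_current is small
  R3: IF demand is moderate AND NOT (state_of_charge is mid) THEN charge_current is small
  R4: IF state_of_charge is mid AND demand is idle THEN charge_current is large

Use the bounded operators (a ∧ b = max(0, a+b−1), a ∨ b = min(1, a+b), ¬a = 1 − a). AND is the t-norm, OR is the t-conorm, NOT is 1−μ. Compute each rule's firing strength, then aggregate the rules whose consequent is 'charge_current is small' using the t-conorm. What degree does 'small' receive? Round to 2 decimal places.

R1: moderate=0.32, high=0.28; AND[max(0, a+b−1)] → w = 0.00
R2: moderate=0.32, mid=0.92; AND[max(0, a+b−1)] → w = 0.24
R3: moderate=0.32, ¬mid=1−0.92=0.08; AND[max(0, a+b−1)] → w = 0.00
R4: mid=0.92, idle=0.64; AND[max(0, a+b−1)] → w = 0.56
Rules with consequent 'small': {R1, R2, R3} → strengths 0.00, 0.24, 0.00
Aggregate via t-conorm [min(1, a+b)]: 0.24

0.24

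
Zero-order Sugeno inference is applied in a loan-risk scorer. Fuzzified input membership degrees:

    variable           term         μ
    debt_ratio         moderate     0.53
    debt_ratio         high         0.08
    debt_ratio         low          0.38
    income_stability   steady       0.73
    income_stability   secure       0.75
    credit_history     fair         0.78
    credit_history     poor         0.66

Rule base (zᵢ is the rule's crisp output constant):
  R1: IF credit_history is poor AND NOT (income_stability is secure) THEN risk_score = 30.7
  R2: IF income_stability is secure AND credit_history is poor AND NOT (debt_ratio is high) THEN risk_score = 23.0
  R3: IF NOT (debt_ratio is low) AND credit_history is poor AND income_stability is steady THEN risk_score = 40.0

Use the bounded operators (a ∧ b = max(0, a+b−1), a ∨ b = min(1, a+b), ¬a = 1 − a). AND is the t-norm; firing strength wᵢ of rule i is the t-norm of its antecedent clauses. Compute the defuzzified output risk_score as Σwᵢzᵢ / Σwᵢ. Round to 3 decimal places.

R1 (z=30.7): poor=0.66, ¬secure=1−0.75=0.25; AND[max(0, a+b−1)] → w = 0.00
R2 (z=23.0): secure=0.75, poor=0.66, ¬high=1−0.08=0.92; AND[max(0, a+b−1)] → w = 0.33
R3 (z=40.0): ¬low=1−0.38=0.62, poor=0.66, steady=0.73; AND[max(0, a+b−1)] → w = 0.01
Weighted average = (0.00·30.7 + 0.33·23.0 + 0.01·40.0) / (0.00 + 0.33 + 0.01)
  = 7.9900 / 0.3400 = 23.500

23.500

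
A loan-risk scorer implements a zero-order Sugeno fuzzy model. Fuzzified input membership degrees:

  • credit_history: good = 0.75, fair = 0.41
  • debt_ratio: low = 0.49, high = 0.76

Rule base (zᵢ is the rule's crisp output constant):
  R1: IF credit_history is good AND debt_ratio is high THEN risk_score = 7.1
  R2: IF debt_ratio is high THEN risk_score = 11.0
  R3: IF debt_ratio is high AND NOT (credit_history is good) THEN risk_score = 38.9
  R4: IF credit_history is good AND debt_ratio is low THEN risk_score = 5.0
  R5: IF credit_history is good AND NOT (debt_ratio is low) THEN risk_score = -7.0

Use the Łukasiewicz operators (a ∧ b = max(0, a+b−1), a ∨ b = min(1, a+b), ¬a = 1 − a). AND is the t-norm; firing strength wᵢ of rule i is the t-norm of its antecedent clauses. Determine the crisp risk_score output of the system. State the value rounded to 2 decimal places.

6.60

R1 (z=7.1): good=0.75, high=0.76; AND[max(0, a+b−1)] → w = 0.51
R2 (z=11.0): high=0.76 → w = 0.76
R3 (z=38.9): high=0.76, ¬good=1−0.75=0.25; AND[max(0, a+b−1)] → w = 0.01
R4 (z=5.0): good=0.75, low=0.49; AND[max(0, a+b−1)] → w = 0.24
R5 (z=-7.0): good=0.75, ¬low=1−0.49=0.51; AND[max(0, a+b−1)] → w = 0.26
Weighted average = (0.51·7.1 + 0.76·11.0 + 0.01·38.9 + 0.24·5.0 + 0.26·-7.0) / (0.51 + 0.76 + 0.01 + 0.24 + 0.26)
  = 11.7500 / 1.7800 = 6.60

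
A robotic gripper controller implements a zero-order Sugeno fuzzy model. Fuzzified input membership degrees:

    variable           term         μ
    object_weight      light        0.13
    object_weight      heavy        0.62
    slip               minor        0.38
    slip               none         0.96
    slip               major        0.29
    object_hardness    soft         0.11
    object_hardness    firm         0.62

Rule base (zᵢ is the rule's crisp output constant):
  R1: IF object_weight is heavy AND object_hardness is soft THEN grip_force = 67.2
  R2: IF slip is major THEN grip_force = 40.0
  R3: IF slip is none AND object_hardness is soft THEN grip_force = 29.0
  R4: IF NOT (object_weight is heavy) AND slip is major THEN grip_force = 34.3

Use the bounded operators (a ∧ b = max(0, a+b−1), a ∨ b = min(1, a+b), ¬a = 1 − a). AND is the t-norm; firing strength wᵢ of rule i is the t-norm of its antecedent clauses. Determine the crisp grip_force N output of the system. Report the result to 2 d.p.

37.86

R1 (z=67.2): heavy=0.62, soft=0.11; AND[max(0, a+b−1)] → w = 0.00
R2 (z=40.0): major=0.29 → w = 0.29
R3 (z=29.0): none=0.96, soft=0.11; AND[max(0, a+b−1)] → w = 0.07
R4 (z=34.3): ¬heavy=1−0.62=0.38, major=0.29; AND[max(0, a+b−1)] → w = 0.00
Weighted average = (0.00·67.2 + 0.29·40.0 + 0.07·29.0 + 0.00·34.3) / (0.00 + 0.29 + 0.07 + 0.00)
  = 13.6300 / 0.3600 = 37.86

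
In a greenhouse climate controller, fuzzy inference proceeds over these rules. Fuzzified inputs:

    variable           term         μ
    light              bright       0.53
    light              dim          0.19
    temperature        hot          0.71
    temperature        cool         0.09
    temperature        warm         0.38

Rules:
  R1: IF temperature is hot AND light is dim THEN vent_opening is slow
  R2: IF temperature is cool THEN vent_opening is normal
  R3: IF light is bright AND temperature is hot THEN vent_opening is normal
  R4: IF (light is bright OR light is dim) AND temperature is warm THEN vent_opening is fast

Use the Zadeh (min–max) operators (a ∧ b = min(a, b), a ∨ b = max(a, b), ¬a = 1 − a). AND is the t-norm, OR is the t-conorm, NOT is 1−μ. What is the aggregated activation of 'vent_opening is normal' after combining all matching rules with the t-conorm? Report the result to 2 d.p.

0.53

R1: hot=0.71, dim=0.19; AND[min(a, b)] → w = 0.19
R2: cool=0.09 → w = 0.09
R3: bright=0.53, hot=0.71; AND[min(a, b)] → w = 0.53
R4: (bright=0.53 OR dim=0.19) = 0.53; AND[min(a, b)] with warm=0.38 → w = 0.38
Rules with consequent 'normal': {R2, R3} → strengths 0.09, 0.53
Aggregate via t-conorm [max(a, b)]: 0.53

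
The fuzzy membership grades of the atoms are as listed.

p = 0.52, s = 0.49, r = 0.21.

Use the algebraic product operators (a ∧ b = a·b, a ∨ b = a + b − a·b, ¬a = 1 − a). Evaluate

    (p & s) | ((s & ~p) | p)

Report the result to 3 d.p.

0.726

p & s = a·b on (0.5200, 0.4900) = 0.2548
~p = 1 − 0.5200 = 0.4800
s & ~p = a·b on (0.4900, 0.4800) = 0.2352
(s & ~p) | p = a + b − a·b on (0.2352, 0.5200) = 0.6329
(p & s) | ((s & ~p) | p) = a + b − a·b on (0.2548, 0.6329) = 0.7264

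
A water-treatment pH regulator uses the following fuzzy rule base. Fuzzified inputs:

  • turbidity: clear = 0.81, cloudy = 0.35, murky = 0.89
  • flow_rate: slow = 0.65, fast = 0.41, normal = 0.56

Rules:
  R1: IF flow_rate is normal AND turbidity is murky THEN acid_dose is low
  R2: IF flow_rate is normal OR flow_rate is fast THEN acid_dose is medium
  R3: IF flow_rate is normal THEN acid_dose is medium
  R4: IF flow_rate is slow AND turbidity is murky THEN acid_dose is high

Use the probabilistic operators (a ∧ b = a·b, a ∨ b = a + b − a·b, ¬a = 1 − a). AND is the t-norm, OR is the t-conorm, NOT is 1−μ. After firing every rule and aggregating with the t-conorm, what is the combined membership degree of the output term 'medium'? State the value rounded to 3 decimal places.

0.886

R1: normal=0.56, murky=0.89; AND[a·b] → w = 0.4984
R2: normal=0.56, fast=0.41; OR[a + b − a·b] → w = 0.7404
R3: normal=0.56 → w = 0.5600
R4: slow=0.65, murky=0.89; AND[a·b] → w = 0.5785
Rules with consequent 'medium': {R2, R3} → strengths 0.7404, 0.5600
Aggregate via t-conorm [a + b − a·b]: 0.8858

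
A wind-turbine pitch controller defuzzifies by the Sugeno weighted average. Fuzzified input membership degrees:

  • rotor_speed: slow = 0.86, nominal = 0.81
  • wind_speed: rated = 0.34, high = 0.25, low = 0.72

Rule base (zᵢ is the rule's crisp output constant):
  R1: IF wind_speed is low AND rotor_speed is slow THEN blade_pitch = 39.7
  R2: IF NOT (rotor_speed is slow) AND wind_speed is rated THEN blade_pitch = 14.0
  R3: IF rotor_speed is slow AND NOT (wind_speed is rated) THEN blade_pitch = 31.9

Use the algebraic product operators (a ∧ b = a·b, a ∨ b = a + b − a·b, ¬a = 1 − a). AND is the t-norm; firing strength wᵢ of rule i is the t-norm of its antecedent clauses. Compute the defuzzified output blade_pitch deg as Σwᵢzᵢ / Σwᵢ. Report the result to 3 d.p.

35.122

R1 (z=39.7): low=0.72, slow=0.86; AND[a·b] → w = 0.6192
R2 (z=14.0): ¬slow=1−0.86=0.14, rated=0.34; AND[a·b] → w = 0.0476
R3 (z=31.9): slow=0.86, ¬rated=1−0.34=0.66; AND[a·b] → w = 0.5676
Weighted average = (0.6192·39.7 + 0.0476·14.0 + 0.5676·31.9) / (0.6192 + 0.0476 + 0.5676)
  = 43.3551 / 1.2344 = 35.122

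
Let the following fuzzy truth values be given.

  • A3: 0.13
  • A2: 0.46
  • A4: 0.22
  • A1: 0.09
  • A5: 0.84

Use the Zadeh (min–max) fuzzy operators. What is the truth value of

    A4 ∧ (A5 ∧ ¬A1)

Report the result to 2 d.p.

0.22

¬A1 = 1 − 0.09 = 0.91
A5 ∧ ¬A1 = min(a, b) on (0.84, 0.91) = 0.84
A4 ∧ (A5 ∧ ¬A1) = min(a, b) on (0.22, 0.84) = 0.22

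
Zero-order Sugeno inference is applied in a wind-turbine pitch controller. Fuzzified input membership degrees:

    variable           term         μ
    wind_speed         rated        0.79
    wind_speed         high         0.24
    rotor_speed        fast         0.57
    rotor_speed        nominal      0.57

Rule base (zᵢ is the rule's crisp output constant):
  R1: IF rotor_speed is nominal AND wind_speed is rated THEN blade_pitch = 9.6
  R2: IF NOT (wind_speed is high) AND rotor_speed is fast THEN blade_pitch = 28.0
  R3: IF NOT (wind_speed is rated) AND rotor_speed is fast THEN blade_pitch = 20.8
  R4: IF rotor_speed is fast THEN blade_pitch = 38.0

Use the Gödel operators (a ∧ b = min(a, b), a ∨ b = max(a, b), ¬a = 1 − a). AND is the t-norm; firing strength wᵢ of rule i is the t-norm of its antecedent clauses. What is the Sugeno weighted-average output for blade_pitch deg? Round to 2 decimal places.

24.72

R1 (z=9.6): nominal=0.57, rated=0.79; AND[min(a, b)] → w = 0.57
R2 (z=28.0): ¬high=1−0.24=0.76, fast=0.57; AND[min(a, b)] → w = 0.57
R3 (z=20.8): ¬rated=1−0.79=0.21, fast=0.57; AND[min(a, b)] → w = 0.21
R4 (z=38.0): fast=0.57 → w = 0.57
Weighted average = (0.57·9.6 + 0.57·28.0 + 0.21·20.8 + 0.57·38.0) / (0.57 + 0.57 + 0.21 + 0.57)
  = 47.4600 / 1.9200 = 24.72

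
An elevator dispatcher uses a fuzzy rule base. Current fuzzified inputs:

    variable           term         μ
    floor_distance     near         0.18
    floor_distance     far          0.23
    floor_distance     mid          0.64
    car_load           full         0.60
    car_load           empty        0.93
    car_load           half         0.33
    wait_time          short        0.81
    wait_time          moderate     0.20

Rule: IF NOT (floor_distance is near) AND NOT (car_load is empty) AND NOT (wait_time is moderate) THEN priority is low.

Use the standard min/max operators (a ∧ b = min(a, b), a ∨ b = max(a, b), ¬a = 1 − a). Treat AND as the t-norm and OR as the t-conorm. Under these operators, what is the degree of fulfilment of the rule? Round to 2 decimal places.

firing strength: ¬near=1−0.18=0.82, ¬empty=1−0.93=0.07, ¬moderate=1−0.20=0.80; AND[min(a, b)] → w = 0.07

0.07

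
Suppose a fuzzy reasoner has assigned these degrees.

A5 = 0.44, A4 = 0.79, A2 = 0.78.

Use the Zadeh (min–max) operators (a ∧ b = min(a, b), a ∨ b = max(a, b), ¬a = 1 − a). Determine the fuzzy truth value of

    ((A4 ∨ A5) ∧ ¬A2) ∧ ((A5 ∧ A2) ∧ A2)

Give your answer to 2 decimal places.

0.22

A4 ∨ A5 = max(a, b) on (0.79, 0.44) = 0.79
¬A2 = 1 − 0.78 = 0.22
(A4 ∨ A5) ∧ ¬A2 = min(a, b) on (0.79, 0.22) = 0.22
A5 ∧ A2 = min(a, b) on (0.44, 0.78) = 0.44
(A5 ∧ A2) ∧ A2 = min(a, b) on (0.44, 0.78) = 0.44
((A4 ∨ A5) ∧ ¬A2) ∧ ((A5 ∧ A2) ∧ A2) = min(a, b) on (0.22, 0.44) = 0.22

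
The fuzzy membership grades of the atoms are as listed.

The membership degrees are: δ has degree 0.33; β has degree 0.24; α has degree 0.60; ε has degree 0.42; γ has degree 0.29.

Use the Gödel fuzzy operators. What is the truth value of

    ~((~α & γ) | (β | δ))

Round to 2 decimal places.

~α = 1 − 0.60 = 0.40
~α & γ = min(a, b) on (0.40, 0.29) = 0.29
β | δ = max(a, b) on (0.24, 0.33) = 0.33
(~α & γ) | (β | δ) = max(a, b) on (0.29, 0.33) = 0.33
~((~α & γ) | (β | δ)) = 1 − 0.33 = 0.67

0.67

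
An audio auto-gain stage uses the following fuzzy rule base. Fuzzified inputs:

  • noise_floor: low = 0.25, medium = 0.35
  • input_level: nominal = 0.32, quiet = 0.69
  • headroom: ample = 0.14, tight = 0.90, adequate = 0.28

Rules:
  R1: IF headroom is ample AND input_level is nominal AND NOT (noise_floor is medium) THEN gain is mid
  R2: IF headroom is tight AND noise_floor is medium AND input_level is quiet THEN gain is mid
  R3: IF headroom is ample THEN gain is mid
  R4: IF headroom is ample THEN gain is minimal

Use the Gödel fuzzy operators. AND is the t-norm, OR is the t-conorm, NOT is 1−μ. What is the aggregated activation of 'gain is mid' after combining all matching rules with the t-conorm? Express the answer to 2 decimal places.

R1: ample=0.14, nominal=0.32, ¬medium=1−0.35=0.65; AND[min(a, b)] → w = 0.14
R2: tight=0.90, medium=0.35, quiet=0.69; AND[min(a, b)] → w = 0.35
R3: ample=0.14 → w = 0.14
R4: ample=0.14 → w = 0.14
Rules with consequent 'mid': {R1, R2, R3} → strengths 0.14, 0.35, 0.14
Aggregate via t-conorm [max(a, b)]: 0.35

0.35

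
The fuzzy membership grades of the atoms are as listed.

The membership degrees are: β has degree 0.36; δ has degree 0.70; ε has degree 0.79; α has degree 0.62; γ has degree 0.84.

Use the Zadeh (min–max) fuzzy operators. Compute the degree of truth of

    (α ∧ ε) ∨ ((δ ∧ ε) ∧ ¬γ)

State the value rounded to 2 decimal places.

0.62

α ∧ ε = min(a, b) on (0.62, 0.79) = 0.62
δ ∧ ε = min(a, b) on (0.70, 0.79) = 0.70
¬γ = 1 − 0.84 = 0.16
(δ ∧ ε) ∧ ¬γ = min(a, b) on (0.70, 0.16) = 0.16
(α ∧ ε) ∨ ((δ ∧ ε) ∧ ¬γ) = max(a, b) on (0.62, 0.16) = 0.62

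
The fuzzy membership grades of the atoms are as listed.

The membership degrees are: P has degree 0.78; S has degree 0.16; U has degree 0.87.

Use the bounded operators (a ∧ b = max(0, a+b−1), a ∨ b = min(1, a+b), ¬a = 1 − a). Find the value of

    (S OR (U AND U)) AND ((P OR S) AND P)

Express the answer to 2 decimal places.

U AND U = max(0, a+b−1) on (0.87, 0.87) = 0.74
S OR (U AND U) = min(1, a+b) on (0.16, 0.74) = 0.90
P OR S = min(1, a+b) on (0.78, 0.16) = 0.94
(P OR S) AND P = max(0, a+b−1) on (0.94, 0.78) = 0.72
(S OR (U AND U)) AND ((P OR S) AND P) = max(0, a+b−1) on (0.90, 0.72) = 0.62

0.62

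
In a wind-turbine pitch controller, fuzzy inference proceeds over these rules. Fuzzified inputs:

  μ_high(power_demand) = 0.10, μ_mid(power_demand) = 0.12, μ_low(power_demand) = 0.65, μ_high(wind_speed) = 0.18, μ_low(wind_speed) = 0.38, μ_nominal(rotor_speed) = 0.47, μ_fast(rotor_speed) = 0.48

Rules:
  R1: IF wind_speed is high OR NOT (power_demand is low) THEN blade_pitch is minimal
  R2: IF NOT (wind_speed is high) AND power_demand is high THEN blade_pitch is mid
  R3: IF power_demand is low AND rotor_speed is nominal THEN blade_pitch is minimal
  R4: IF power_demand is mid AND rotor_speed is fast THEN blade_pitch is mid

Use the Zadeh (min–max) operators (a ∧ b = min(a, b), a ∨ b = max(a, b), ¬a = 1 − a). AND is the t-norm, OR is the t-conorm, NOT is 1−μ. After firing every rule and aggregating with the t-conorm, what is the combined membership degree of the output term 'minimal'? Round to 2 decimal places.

0.47

R1: high=0.18, ¬low=1−0.65=0.35; OR[max(a, b)] → w = 0.35
R2: ¬high=1−0.18=0.82, high=0.10; AND[min(a, b)] → w = 0.10
R3: low=0.65, nominal=0.47; AND[min(a, b)] → w = 0.47
R4: mid=0.12, fast=0.48; AND[min(a, b)] → w = 0.12
Rules with consequent 'minimal': {R1, R3} → strengths 0.35, 0.47
Aggregate via t-conorm [max(a, b)]: 0.47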